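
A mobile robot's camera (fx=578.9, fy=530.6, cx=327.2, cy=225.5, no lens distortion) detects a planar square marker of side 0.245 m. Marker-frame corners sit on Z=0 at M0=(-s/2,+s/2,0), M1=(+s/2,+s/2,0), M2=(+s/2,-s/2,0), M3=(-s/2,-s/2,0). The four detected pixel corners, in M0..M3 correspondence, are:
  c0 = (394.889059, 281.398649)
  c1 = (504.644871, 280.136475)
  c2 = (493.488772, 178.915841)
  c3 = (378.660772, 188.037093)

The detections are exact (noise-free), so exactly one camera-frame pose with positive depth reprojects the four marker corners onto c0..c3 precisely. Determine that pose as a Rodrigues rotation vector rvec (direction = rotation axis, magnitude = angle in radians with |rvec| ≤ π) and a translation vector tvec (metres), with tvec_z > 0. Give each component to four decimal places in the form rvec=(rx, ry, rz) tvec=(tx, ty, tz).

rvec=(0.3187, 0.3987, -0.1218) tvec=(0.2470, 0.0191, 1.2575)

Intrinsics K: fx=578.9, fy=530.6, cx=327.2, cy=225.5
Marker side s = 0.245 m; corners in marker frame (Z=0):
  M0 = (-0.1225, +0.1225, 0)
  M1 = (+0.1225, +0.1225, 0)
  M2 = (+0.1225, -0.1225, 0)
  M3 = (-0.1225, -0.1225, 0)
Detected image corners:
  c0 = (394.889059, 281.398649) px
  c1 = (504.644871, 280.136475) px
  c2 = (493.488772, 178.915841) px
  c3 = (378.660772, 188.037093) px
Planar DLT: solve 8×8 A·h = b for H (H[2,2]=1):
  H  [+317.28932 +155.11271 +440.92217]
  H  [-94.52162 +448.27249 +233.55265]
  H  [-0.31780 +0.22312 +1.00000]
B = K⁻¹H; ‖b₁‖=0.795252, ‖b₂‖=0.795252; λ = 2/(‖b₁‖+‖b₂‖) = 1.257463, sign → tz>0 ⇒ λ=+1.257463
r₁ = λ·B[:,0] = (+0.91508,-0.05417,-0.39963); r₂ = λ·B[:,1] = (+0.17835,+0.94312,+0.28056)
r₃ = r₁×r₂ = (+0.36170,-0.32801,+0.87269); SVD([r₁ r₂ r₃]) → R = UVᵀ:
  R  [+0.91508 +0.17835 +0.36170]
  R  [-0.05417 +0.94312 -0.32801]
  R  [-0.39963 +0.28056 +0.87269]
t = (+0.24702, +0.01908, +1.25746) m
tr R = 2.730884; θ = arccos((tr R − 1)/2) = 0.524765 rad = 30.067°
axis k = ((R−Rᵀ)₃₂, (R−Rᵀ)₁₃, (R−Rᵀ)₂₁) / (2 sinθ) = (+0.607345, +0.759792, -0.232053)
rvec = θ·k = (+0.318713, +0.398712, -0.121773)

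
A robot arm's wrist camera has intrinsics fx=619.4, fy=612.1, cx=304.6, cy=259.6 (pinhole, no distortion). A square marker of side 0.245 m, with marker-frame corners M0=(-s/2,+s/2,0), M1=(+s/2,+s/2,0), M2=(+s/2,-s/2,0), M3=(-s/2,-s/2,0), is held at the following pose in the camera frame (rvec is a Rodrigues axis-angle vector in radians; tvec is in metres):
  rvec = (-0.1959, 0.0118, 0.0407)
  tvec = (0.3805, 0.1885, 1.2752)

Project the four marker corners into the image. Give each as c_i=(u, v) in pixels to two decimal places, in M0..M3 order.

c0=(429.64, 407.94) c1=(551.37, 413.11) c2=(547.18, 294.17) c3=(429.92, 289.54)

Intrinsics K: fx=619.4, fy=612.1, cx=304.6, cy=259.6
Marker side s = 0.245 m; corners in marker frame (Z=0):
  M0 = (-0.1225, +0.1225, 0)
  M1 = (+0.1225, +0.1225, 0)
  M2 = (+0.1225, -0.1225, 0)
  M3 = (-0.1225, -0.1225, 0)
rvec = (-0.1959, 0.0118, 0.0407), |rvec| = θ = 0.20043 rad = 11.484°
Rodrigues: sinθ=0.19909, 1−cosθ=0.02002; R = I + sinθ·[k]× + (1−cosθ)·[k]×²:
    [+0.99911 -0.04158 +0.00775]
    [+0.03928 +0.98005 +0.19483]
    [-0.01569 -0.19435 +0.98081]
t = (0.3805, 0.1885, 1.2752) m
M0: Pc = R·M0+t = (+0.25302, +0.30374, +1.25331); u = 619.4·(+0.25302)/1.25331 + 304.6 = 429.6430, v = 612.1·(+0.30374)/1.25331 + 259.6 = 407.9444
M1: Pc = R·M1+t = (+0.49780, +0.31337, +1.24947); u = 619.4·(+0.49780)/1.24947 + 304.6 = 551.3730, v = 612.1·(+0.31337)/1.24947 + 259.6 = 413.1150
M2: Pc = R·M2+t = (+0.50798, +0.07326, +1.29709); u = 619.4·(+0.50798)/1.29709 + 304.6 = 547.1786, v = 612.1·(+0.07326)/1.29709 + 259.6 = 294.1694
M3: Pc = R·M3+t = (+0.26320, +0.06363, +1.30093); u = 619.4·(+0.26320)/1.30093 + 304.6 = 429.9165, v = 612.1·(+0.06363)/1.30093 + 259.6 = 289.5397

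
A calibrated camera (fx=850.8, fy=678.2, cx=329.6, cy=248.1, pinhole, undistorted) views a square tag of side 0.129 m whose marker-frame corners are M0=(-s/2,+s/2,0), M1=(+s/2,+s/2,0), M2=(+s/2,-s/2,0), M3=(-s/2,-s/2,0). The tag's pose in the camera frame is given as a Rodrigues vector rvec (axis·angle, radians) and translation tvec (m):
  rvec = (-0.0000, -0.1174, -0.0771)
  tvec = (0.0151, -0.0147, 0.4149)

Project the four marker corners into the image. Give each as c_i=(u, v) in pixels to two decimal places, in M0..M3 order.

Intrinsics K: fx=850.8, fy=678.2, cx=329.6, cy=248.1
Marker side s = 0.129 m; corners in marker frame (Z=0):
  M0 = (-0.0645, +0.0645, 0)
  M1 = (+0.0645, +0.0645, 0)
  M2 = (+0.0645, -0.0645, 0)
  M3 = (-0.0645, -0.0645, 0)
rvec = (-0.0000, -0.1174, -0.0771), |rvec| = θ = 0.14045 rad = 8.047°
Rodrigues: sinθ=0.13999, 1−cosθ=0.00985; R = I + sinθ·[k]× + (1−cosθ)·[k]×²:
    [+0.99015 +0.07685 -0.11701]
    [-0.07685 +0.99703 +0.00452]
    [+0.11701 +0.00452 +0.99312]
t = (0.0151, -0.0147, 0.4149) m
M0: Pc = R·M0+t = (-0.04381, +0.05457, +0.40764); u = 850.8·(-0.04381)/0.40764 + 329.6 = 238.1672, v = 678.2·(+0.05457)/0.40764 + 248.1 = 338.8805
M1: Pc = R·M1+t = (+0.08392, +0.04465, +0.42274); u = 850.8·(+0.08392)/0.42274 + 329.6 = 498.4995, v = 678.2·(+0.04465)/0.42274 + 248.1 = 319.7352
M2: Pc = R·M2+t = (+0.07401, -0.08397, +0.42216); u = 850.8·(+0.07401)/0.42216 + 329.6 = 478.7539, v = 678.2·(-0.08397)/0.42216 + 248.1 = 113.2086
M3: Pc = R·M3+t = (-0.05372, -0.07405, +0.40706); u = 850.8·(-0.05372)/0.40706 + 329.6 = 217.3166, v = 678.2·(-0.07405)/0.40706 + 248.1 = 124.7228

c0=(238.17, 338.88) c1=(498.50, 319.74) c2=(478.75, 113.21) c3=(217.32, 124.72)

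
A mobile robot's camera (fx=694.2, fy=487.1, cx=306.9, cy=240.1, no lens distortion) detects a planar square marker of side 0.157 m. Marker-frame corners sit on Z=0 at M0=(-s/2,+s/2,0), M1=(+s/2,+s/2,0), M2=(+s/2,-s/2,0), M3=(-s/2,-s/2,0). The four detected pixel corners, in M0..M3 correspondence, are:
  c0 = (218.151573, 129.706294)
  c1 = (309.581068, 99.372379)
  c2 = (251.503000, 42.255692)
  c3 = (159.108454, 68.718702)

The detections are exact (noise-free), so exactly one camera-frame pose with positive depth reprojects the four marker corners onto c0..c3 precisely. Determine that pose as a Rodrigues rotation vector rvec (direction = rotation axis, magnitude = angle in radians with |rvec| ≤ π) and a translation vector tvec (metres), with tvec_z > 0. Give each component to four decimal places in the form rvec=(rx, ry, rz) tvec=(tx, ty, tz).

Intrinsics K: fx=694.2, fy=487.1, cx=306.9, cy=240.1
Marker side s = 0.157 m; corners in marker frame (Z=0):
  M0 = (-0.0785, +0.0785, 0)
  M1 = (+0.0785, +0.0785, 0)
  M2 = (+0.0785, -0.0785, 0)
  M3 = (-0.0785, -0.0785, 0)
Detected image corners:
  c0 = (218.151573, 129.706294) px
  c1 = (309.581068, 99.372379) px
  c2 = (251.503000, 42.255692) px
  c3 = (159.108454, 68.718702) px
Planar DLT: solve 8×8 A·h = b for H (H[2,2]=1):
  H  [+666.21136 +337.15544 +235.47742]
  H  [-151.47169 +362.83625 +84.27628]
  H  [+0.34421 -0.15243 +1.00000]
B = K⁻¹H; ‖b₁‖=1.000781, ‖b₂‖=1.000781; λ = 2/(‖b₁‖+‖b₂‖) = 0.999220, sign → tz>0 ⇒ λ=+0.999220
r₁ = λ·B[:,0] = (+0.80688,-0.48026,+0.34394); r₂ = λ·B[:,1] = (+0.55263,+0.81939,-0.15232)
r₃ = r₁×r₂ = (-0.20867,+0.31298,+0.92655); SVD([r₁ r₂ r₃]) → R = UVᵀ:
  R  [+0.80688 +0.55263 -0.20867]
  R  [-0.48026 +0.81939 +0.31298]
  R  [+0.34394 -0.15232 +0.92655]
t = (-0.10280, -0.31965, +0.99922) m
tr R = 2.552820; θ = arccos((tr R − 1)/2) = 0.681847 rad = 39.067°
axis k = ((R−Rᵀ)₃₂, (R−Rᵀ)₁₃, (R−Rᵀ)₂₁) / (2 sinθ) = (-0.369144, -0.438427, -0.819460)
rvec = θ·k = (-0.251700, -0.298940, -0.558746)

rvec=(-0.2517, -0.2989, -0.5587) tvec=(-0.1028, -0.3197, 0.9992)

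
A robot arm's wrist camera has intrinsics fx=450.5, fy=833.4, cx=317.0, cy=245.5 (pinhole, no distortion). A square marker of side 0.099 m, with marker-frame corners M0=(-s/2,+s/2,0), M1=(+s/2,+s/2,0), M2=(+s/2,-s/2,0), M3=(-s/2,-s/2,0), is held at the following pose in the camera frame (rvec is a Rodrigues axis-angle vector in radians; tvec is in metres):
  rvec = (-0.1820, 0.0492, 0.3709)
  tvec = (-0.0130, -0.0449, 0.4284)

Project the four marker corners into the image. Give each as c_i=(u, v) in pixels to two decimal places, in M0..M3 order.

c0=(235.06, 211.74) c1=(333.28, 281.66) c2=(370.24, 105.63) c3=(275.06, 41.55)

Intrinsics K: fx=450.5, fy=833.4, cx=317.0, cy=245.5
Marker side s = 0.099 m; corners in marker frame (Z=0):
  M0 = (-0.0495, +0.0495, 0)
  M1 = (+0.0495, +0.0495, 0)
  M2 = (+0.0495, -0.0495, 0)
  M3 = (-0.0495, -0.0495, 0)
rvec = (-0.1820, 0.0492, 0.3709), |rvec| = θ = 0.41607 rad = 23.839°
Rodrigues: sinθ=0.40417, 1−cosθ=0.08531; R = I + sinθ·[k]× + (1−cosθ)·[k]×²:
    [+0.93101 -0.36470 +0.01452]
    [+0.35588 +0.91588 +0.18579]
    [-0.08106 -0.16780 +0.98248]
t = (-0.0130, -0.0449, 0.4284) m
M0: Pc = R·M0+t = (-0.07714, -0.01718, +0.42411); u = 450.5·(-0.07714)/0.42411 + 317.0 = 235.0616, v = 833.4·(-0.01718)/0.42411 + 245.5 = 211.7401
M1: Pc = R·M1+t = (+0.01503, +0.01805, +0.41608); u = 450.5·(+0.01503)/0.41608 + 317.0 = 333.2756, v = 833.4·(+0.01805)/0.41608 + 245.5 = 281.6576
M2: Pc = R·M2+t = (+0.05114, -0.07262, +0.43269); u = 450.5·(+0.05114)/0.43269 + 317.0 = 370.2423, v = 833.4·(-0.07262)/0.43269 + 245.5 = 105.6284
M3: Pc = R·M3+t = (-0.04103, -0.10785, +0.44072); u = 450.5·(-0.04103)/0.44072 + 317.0 = 275.0572, v = 833.4·(-0.10785)/0.44072 + 245.5 = 41.5517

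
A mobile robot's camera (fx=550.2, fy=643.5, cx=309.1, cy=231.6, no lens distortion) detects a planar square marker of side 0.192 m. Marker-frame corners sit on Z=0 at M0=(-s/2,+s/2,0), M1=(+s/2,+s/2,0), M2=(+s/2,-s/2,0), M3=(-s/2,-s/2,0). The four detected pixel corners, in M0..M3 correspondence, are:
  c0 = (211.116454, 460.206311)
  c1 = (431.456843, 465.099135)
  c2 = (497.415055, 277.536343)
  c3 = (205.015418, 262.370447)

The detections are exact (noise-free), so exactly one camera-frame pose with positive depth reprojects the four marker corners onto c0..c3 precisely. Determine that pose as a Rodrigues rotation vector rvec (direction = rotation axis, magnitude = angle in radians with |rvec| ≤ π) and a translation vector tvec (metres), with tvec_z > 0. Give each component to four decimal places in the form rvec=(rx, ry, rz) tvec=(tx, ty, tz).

Intrinsics K: fx=550.2, fy=643.5, cx=309.1, cy=231.6
Marker side s = 0.192 m; corners in marker frame (Z=0):
  M0 = (-0.0960, +0.0960, 0)
  M1 = (+0.0960, +0.0960, 0)
  M2 = (+0.0960, -0.0960, 0)
  M3 = (-0.0960, -0.0960, 0)
Detected image corners:
  c0 = (211.116454, 460.206311) px
  c1 = (431.456843, 465.099135) px
  c2 = (497.415055, 277.536343) px
  c3 = (205.015418, 262.370447) px
Planar DLT: solve 8×8 A·h = b for H (H[2,2]=1):
  H  [+1375.80245 +340.62408 +336.57859]
  H  [+121.77008 +1547.93454 +380.15645]
  H  [+0.20025 +1.48731 +1.00000]
B = K⁻¹H; ‖b₁‖=2.399292, ‖b₂‖=2.399292; λ = 2/(‖b₁‖+‖b₂‖) = 0.416790, sign → tz>0 ⇒ λ=+0.416790
r₁ = λ·B[:,0] = (+0.99531,+0.04883,+0.08346); r₂ = λ·B[:,1] = (-0.09022,+0.77948,+0.61990)
r₃ = r₁×r₂ = (-0.03479,-0.62452,+0.78023); SVD([r₁ r₂ r₃]) → R = UVᵀ:
  R  [+0.99531 -0.09022 -0.03479]
  R  [+0.04883 +0.77948 -0.62452]
  R  [+0.08346 +0.61990 +0.78023]
t = (+0.02082, +0.09622, +0.41679) m
tr R = 2.555026; θ = arccos((tr R − 1)/2) = 0.680095 rad = 38.967°
axis k = ((R−Rᵀ)₃₂, (R−Rᵀ)₁₃, (R−Rᵀ)₂₁) / (2 sinθ) = (+0.989412, -0.094020, +0.110559)
rvec = θ·k = (+0.672894, -0.063943, +0.075191)

rvec=(0.6729, -0.0639, 0.0752) tvec=(0.0208, 0.0962, 0.4168)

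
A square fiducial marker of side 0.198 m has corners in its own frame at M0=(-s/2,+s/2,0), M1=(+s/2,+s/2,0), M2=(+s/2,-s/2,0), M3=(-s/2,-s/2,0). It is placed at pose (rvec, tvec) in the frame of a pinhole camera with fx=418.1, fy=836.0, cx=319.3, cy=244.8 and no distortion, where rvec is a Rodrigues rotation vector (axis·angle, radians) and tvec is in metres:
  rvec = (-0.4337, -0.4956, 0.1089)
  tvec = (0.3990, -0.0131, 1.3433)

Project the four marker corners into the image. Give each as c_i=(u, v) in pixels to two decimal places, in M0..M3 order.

Intrinsics K: fx=418.1, fy=836.0, cx=319.3, cy=244.8
Marker side s = 0.198 m; corners in marker frame (Z=0):
  M0 = (-0.0990, +0.0990, 0)
  M1 = (+0.0990, +0.0990, 0)
  M2 = (+0.0990, -0.0990, 0)
  M3 = (-0.0990, -0.0990, 0)
rvec = (-0.4337, -0.4956, 0.1089), |rvec| = θ = 0.66751 rad = 38.246°
Rodrigues: sinθ=0.61904, 1−cosθ=0.21464; R = I + sinθ·[k]× + (1−cosθ)·[k]×²:
    [+0.87597 +0.00255 -0.48236]
    [+0.20453 +0.90368 +0.37620]
    [+0.43686 -0.42820 +0.79108]
t = (0.3990, -0.0131, 1.3433) m
M0: Pc = R·M0+t = (+0.31253, +0.05612, +1.25766); u = 418.1·(+0.31253)/1.25766 + 319.3 = 423.1988, v = 836.0·(+0.05612)/1.25766 + 244.8 = 282.1017
M1: Pc = R·M1+t = (+0.48597, +0.09661, +1.34416); u = 418.1·(+0.48597)/1.34416 + 319.3 = 470.4620, v = 836.0·(+0.09661)/1.34416 + 244.8 = 304.8885
M2: Pc = R·M2+t = (+0.48547, -0.08232, +1.42894); u = 418.1·(+0.48547)/1.42894 + 319.3 = 461.3455, v = 836.0·(-0.08232)/1.42894 + 244.8 = 196.6412
M3: Pc = R·M3+t = (+0.31203, -0.12281, +1.34244); u = 418.1·(+0.31203)/1.34244 + 319.3 = 416.4798, v = 836.0·(-0.12281)/1.34244 + 244.8 = 168.3189

c0=(423.20, 282.10) c1=(470.46, 304.89) c2=(461.35, 196.64) c3=(416.48, 168.32)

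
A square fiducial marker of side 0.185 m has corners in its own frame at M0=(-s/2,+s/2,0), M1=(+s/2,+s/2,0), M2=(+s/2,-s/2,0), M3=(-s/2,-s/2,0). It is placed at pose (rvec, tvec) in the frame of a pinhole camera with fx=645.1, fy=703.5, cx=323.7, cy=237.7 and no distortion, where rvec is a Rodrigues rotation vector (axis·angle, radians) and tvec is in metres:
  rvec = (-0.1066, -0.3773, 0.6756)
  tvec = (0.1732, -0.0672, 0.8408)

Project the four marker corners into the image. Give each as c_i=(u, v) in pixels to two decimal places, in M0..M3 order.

c0=(366.40, 190.33) c1=(464.14, 289.77) c2=(536.96, 173.58) c3=(448.89, 71.04)

Intrinsics K: fx=645.1, fy=703.5, cx=323.7, cy=237.7
Marker side s = 0.185 m; corners in marker frame (Z=0):
  M0 = (-0.0925, +0.0925, 0)
  M1 = (+0.0925, +0.0925, 0)
  M2 = (+0.0925, -0.0925, 0)
  M3 = (-0.0925, -0.0925, 0)
rvec = (-0.1066, -0.3773, 0.6756), |rvec| = θ = 0.78112 rad = 44.755°
Rodrigues: sinθ=0.70408, 1−cosθ=0.28988; R = I + sinθ·[k]× + (1−cosθ)·[k]×²:
    [+0.71552 -0.58985 -0.37430]
    [+0.62807 +0.77775 -0.02502]
    [+0.30587 -0.21719 +0.92697]
t = (0.1732, -0.0672, 0.8408) m
M0: Pc = R·M0+t = (+0.05245, -0.05335, +0.79242); u = 645.1·(+0.05245)/0.79242 + 323.7 = 366.4013, v = 703.5·(-0.05335)/0.79242 + 237.7 = 190.3326
M1: Pc = R·M1+t = (+0.18482, +0.06284, +0.84900); u = 645.1·(+0.18482)/0.84900 + 323.7 = 464.1354, v = 703.5·(+0.06284)/0.84900 + 237.7 = 289.7694
M2: Pc = R·M2+t = (+0.29395, -0.08105, +0.88918); u = 645.1·(+0.29395)/0.88918 + 323.7 = 536.9580, v = 703.5·(-0.08105)/0.88918 + 237.7 = 173.5786
M3: Pc = R·M3+t = (+0.16158, -0.19724, +0.83260); u = 645.1·(+0.16158)/0.83260 + 323.7 = 448.8897, v = 703.5·(-0.19724)/0.83260 + 237.7 = 71.0437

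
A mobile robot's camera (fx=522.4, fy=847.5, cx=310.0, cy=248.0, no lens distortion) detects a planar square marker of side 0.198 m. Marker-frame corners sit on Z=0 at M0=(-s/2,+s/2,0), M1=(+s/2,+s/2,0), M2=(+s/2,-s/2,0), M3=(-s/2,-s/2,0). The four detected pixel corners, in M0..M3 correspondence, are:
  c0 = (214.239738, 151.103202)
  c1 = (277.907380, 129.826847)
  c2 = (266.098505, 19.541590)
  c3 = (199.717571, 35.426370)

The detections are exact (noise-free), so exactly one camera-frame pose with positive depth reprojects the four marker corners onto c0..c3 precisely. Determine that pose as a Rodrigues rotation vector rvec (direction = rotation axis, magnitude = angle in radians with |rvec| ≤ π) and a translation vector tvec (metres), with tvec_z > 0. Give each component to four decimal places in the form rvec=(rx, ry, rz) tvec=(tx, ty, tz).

rvec=(0.1980, -0.4385, -0.2099) tvec=(-0.1988, -0.2879, 1.4930)

Intrinsics K: fx=522.4, fy=847.5, cx=310.0, cy=248.0
Marker side s = 0.198 m; corners in marker frame (Z=0):
  M0 = (-0.0990, +0.0990, 0)
  M1 = (+0.0990, +0.0990, 0)
  M2 = (+0.0990, -0.0990, 0)
  M3 = (-0.0990, -0.0990, 0)
Detected image corners:
  c0 = (214.239738, 151.103202) px
  c1 = (277.907380, 129.826847) px
  c2 = (266.098505, 19.541590) px
  c3 = (199.717571, 35.426370) px
Planar DLT: solve 8×8 A·h = b for H (H[2,2]=1):
  H  [+392.19302 +103.84623 +240.45166]
  H  [-71.64891 +583.41280 +84.60563]
  H  [+0.26679 +0.15673 +1.00000]
B = K⁻¹H; ‖b₁‖=0.669775, ‖b₂‖=0.669775; λ = 2/(‖b₁‖+‖b₂‖) = 1.493039, sign → tz>0 ⇒ λ=+1.493039
r₁ = λ·B[:,0] = (+0.88453,-0.24278,+0.39833); r₂ = λ·B[:,1] = (+0.15794,+0.95932,+0.23400)
r₃ = r₁×r₂ = (-0.43894,-0.14407,+0.88689); SVD([r₁ r₂ r₃]) → R = UVᵀ:
  R  [+0.88453 +0.15794 -0.43894]
  R  [-0.24278 +0.95932 -0.14407]
  R  [+0.39833 +0.23400 +0.88689]
t = (-0.19877, -0.28785, +1.49304) m
tr R = 2.730744; θ = arccos((tr R − 1)/2) = 0.524904 rad = 30.075°
axis k = ((R−Rᵀ)₃₂, (R−Rᵀ)₁₃, (R−Rᵀ)₂₁) / (2 sinθ) = (+0.377215, -0.835377, -0.399818)
rvec = θ·k = (+0.198002, -0.438493, -0.209866)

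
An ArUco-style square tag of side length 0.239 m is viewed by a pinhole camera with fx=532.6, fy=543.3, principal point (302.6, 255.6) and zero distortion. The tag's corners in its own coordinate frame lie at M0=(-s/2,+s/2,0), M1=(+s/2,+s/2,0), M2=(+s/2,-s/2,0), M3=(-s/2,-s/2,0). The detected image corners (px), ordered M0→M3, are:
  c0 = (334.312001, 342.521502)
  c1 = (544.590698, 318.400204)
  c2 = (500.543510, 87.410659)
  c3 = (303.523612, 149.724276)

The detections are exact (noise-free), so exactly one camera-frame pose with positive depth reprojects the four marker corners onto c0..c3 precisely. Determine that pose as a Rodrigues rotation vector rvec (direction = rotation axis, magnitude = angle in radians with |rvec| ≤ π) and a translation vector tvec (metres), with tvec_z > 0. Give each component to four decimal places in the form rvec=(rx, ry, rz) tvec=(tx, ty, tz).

rvec=(-0.0372, 0.4988, -0.1749) tvec=(0.1232, -0.0342, 0.6056)

Intrinsics K: fx=532.6, fy=543.3, cx=302.6, cy=255.6
Marker side s = 0.239 m; corners in marker frame (Z=0):
  M0 = (-0.1195, +0.1195, 0)
  M1 = (+0.1195, +0.1195, 0)
  M2 = (+0.1195, -0.1195, 0)
  M3 = (-0.1195, -0.1195, 0)
Detected image corners:
  c0 = (334.312001, 342.521502) px
  c1 = (544.590698, 318.400204) px
  c2 = (500.543510, 87.410659) px
  c3 = (303.523612, 149.724276) px
Planar DLT: solve 8×8 A·h = b for H (H[2,2]=1):
  H  [+523.28552 +99.69285 +410.95726]
  H  [-357.28406 +850.16670 +224.89617]
  H  [-0.78047 -0.12901 +1.00000]
B = K⁻¹H; ‖b₁‖=1.651299, ‖b₂‖=1.651299; λ = 2/(‖b₁‖+‖b₂‖) = 0.605584, sign → tz>0 ⇒ λ=+0.605584
r₁ = λ·B[:,0] = (+0.86353,-0.17589,-0.47264); r₂ = λ·B[:,1] = (+0.15774,+0.98438,-0.07813)
r₃ = r₁×r₂ = (+0.47900,-0.00709,+0.87779); SVD([r₁ r₂ r₃]) → R = UVᵀ:
  R  [+0.86353 +0.15774 +0.47900]
  R  [-0.17589 +0.98438 -0.00709]
  R  [-0.47264 -0.07813 +0.87779]
t = (+0.12321, -0.03422, +0.60558) m
tr R = 2.725697; θ = arccos((tr R − 1)/2) = 0.529918 rad = 30.362°
axis k = ((R−Rᵀ)₃₂, (R−Rᵀ)₁₃, (R−Rᵀ)₂₁) / (2 sinθ) = (-0.070268, +0.941354, -0.330023)
rvec = θ·k = (-0.037236, +0.498841, -0.174885)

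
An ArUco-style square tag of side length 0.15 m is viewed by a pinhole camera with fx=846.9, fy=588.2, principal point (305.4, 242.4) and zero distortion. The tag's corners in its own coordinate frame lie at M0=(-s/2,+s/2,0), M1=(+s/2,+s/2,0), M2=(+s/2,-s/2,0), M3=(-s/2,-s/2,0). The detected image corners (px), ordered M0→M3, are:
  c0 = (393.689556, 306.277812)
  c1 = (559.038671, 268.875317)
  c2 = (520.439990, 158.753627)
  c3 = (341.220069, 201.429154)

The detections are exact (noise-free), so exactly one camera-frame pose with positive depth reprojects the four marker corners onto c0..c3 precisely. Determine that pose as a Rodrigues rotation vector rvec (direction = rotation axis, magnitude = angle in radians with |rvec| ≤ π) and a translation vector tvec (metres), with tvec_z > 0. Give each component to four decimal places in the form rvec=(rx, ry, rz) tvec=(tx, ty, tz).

rvec=(0.4242, 0.0126, -0.3381) tvec=(0.1241, -0.0073, 0.7080)

Intrinsics K: fx=846.9, fy=588.2, cx=305.4, cy=242.4
Marker side s = 0.15 m; corners in marker frame (Z=0):
  M0 = (-0.0750, +0.0750, 0)
  M1 = (+0.0750, +0.0750, 0)
  M2 = (+0.0750, -0.0750, 0)
  M3 = (-0.0750, -0.0750, 0)
Detected image corners:
  c0 = (393.689556, 306.277812) px
  c1 = (559.038671, 268.875317) px
  c2 = (520.439990, 158.753627) px
  c3 = (341.220069, 201.429154) px
Planar DLT: solve 8×8 A·h = b for H (H[2,2]=1):
  H  [+1094.10494 +561.29887 +453.81815]
  H  [-293.23862 +849.07517 +236.29444]
  H  [-0.11572 +0.56733 +1.00000]
B = K⁻¹H; ‖b₁‖=1.412518, ‖b₂‖=1.412518; λ = 2/(‖b₁‖+‖b₂‖) = 0.707955, sign → tz>0 ⇒ λ=+0.707955
r₁ = λ·B[:,0] = (+0.94415,-0.31918,-0.08193); r₂ = λ·B[:,1] = (+0.32438,+0.85643,+0.40164)
r₃ = r₁×r₂ = (-0.05803,-0.40578,+0.91213); SVD([r₁ r₂ r₃]) → R = UVᵀ:
  R  [+0.94415 +0.32438 -0.05803]
  R  [-0.31918 +0.85643 -0.40578]
  R  [-0.08193 +0.40164 +0.91213]
t = (+0.12407, -0.00735, +0.70796) m
tr R = 2.712698; θ = arccos((tr R − 1)/2) = 0.542639 rad = 31.091°
axis k = ((R−Rᵀ)₃₂, (R−Rᵀ)₁₃, (R−Rᵀ)₂₁) / (2 sinθ) = (+0.781785, +0.023136, -0.623119)
rvec = θ·k = (+0.424227, +0.012554, -0.338129)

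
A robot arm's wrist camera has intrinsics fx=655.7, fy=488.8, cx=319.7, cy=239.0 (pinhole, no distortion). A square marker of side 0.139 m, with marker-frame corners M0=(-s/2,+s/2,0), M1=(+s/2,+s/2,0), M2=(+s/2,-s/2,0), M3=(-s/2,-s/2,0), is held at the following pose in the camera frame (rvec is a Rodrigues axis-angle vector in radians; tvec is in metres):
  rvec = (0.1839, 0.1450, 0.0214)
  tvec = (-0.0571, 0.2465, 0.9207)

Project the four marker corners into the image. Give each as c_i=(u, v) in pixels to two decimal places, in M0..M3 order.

Intrinsics K: fx=655.7, fy=488.8, cx=319.7, cy=239.0
Marker side s = 0.139 m; corners in marker frame (Z=0):
  M0 = (-0.0695, +0.0695, 0)
  M1 = (+0.0695, +0.0695, 0)
  M2 = (+0.0695, -0.0695, 0)
  M3 = (-0.0695, -0.0695, 0)
rvec = (0.1839, 0.1450, 0.0214), |rvec| = θ = 0.23516 rad = 13.474°
Rodrigues: sinθ=0.23300, 1−cosθ=0.02752; R = I + sinθ·[k]× + (1−cosθ)·[k]×²:
    [+0.98931 -0.00793 +0.14563]
    [+0.03447 +0.98294 -0.18067]
    [-0.14171 +0.18375 +0.97270]
t = (-0.0571, 0.2465, 0.9207) m
M0: Pc = R·M0+t = (-0.12641, +0.31242, +0.94332); u = 655.7·(-0.12641)/0.94332 + 319.7 = 231.8339, v = 488.8·(+0.31242)/0.94332 + 239.0 = 400.8858
M1: Pc = R·M1+t = (+0.01111, +0.31721, +0.92362); u = 655.7·(+0.01111)/0.92362 + 319.7 = 327.5841, v = 488.8·(+0.31721)/0.92362 + 239.0 = 406.8743
M2: Pc = R·M2+t = (+0.01221, +0.18058, +0.89808); u = 655.7·(+0.01221)/0.89808 + 319.7 = 328.6133, v = 488.8·(+0.18058)/0.89808 + 239.0 = 337.2855
M3: Pc = R·M3+t = (-0.12531, +0.17579, +0.91778); u = 655.7·(-0.12531)/0.91778 + 319.7 = 230.1763, v = 488.8·(+0.17579)/0.91778 + 239.0 = 332.6239

c0=(231.83, 400.89) c1=(327.58, 406.87) c2=(328.61, 337.29) c3=(230.18, 332.62)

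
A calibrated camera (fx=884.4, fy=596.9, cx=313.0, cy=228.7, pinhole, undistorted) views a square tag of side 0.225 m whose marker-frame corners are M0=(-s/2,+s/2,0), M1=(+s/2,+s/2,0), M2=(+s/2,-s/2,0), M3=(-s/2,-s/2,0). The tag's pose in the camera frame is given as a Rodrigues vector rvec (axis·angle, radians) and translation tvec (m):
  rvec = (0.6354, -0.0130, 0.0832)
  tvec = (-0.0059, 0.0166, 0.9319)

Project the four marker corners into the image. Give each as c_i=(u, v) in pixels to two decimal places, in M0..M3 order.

Intrinsics K: fx=884.4, fy=596.9, cx=313.0, cy=228.7
Marker side s = 0.225 m; corners in marker frame (Z=0):
  M0 = (-0.1125, +0.1125, 0)
  M1 = (+0.1125, +0.1125, 0)
  M2 = (+0.1125, -0.1125, 0)
  M3 = (-0.1125, -0.1125, 0)
rvec = (0.6354, -0.0130, 0.0832), |rvec| = θ = 0.64096 rad = 36.724°
Rodrigues: sinθ=0.59796, 1−cosθ=0.19848; R = I + sinθ·[k]× + (1−cosθ)·[k]×²:
    [+0.99657 -0.08161 +0.01341]
    [+0.07363 +0.80161 -0.59330]
    [+0.03767 +0.59226 +0.80487]
t = (-0.0059, 0.0166, 0.9319) m
M0: Pc = R·M0+t = (-0.12720, +0.09850, +0.99429); u = 884.4·(-0.12720)/0.99429 + 313.0 = 199.8623, v = 596.9·(+0.09850)/0.99429 + 228.7 = 287.8307
M1: Pc = R·M1+t = (+0.09703, +0.11506, +1.00277); u = 884.4·(+0.09703)/1.00277 + 313.0 = 398.5797, v = 596.9·(+0.11506)/1.00277 + 228.7 = 297.1922
M2: Pc = R·M2+t = (+0.11540, -0.06530, +0.86951); u = 884.4·(+0.11540)/0.86951 + 313.0 = 430.3719, v = 596.9·(-0.06530)/0.86951 + 228.7 = 183.8746
M3: Pc = R·M3+t = (-0.10883, -0.08186, +0.86103); u = 884.4·(-0.10883)/0.86103 + 313.0 = 201.2130, v = 596.9·(-0.08186)/0.86103 + 228.7 = 171.9489

c0=(199.86, 287.83) c1=(398.58, 297.19) c2=(430.37, 183.87) c3=(201.21, 171.95)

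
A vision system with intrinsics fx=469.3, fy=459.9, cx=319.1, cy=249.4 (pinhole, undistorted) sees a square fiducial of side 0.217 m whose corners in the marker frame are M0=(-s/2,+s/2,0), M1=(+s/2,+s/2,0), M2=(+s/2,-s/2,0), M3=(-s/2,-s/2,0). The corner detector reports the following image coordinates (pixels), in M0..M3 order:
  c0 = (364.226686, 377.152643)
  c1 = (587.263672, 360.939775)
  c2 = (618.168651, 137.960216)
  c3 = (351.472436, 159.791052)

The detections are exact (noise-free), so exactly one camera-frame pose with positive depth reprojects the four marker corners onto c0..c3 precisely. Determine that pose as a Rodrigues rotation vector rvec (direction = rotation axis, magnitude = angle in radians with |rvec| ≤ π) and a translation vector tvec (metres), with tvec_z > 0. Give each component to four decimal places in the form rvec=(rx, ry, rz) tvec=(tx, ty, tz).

Intrinsics K: fx=469.3, fy=459.9, cx=319.1, cy=249.4
Marker side s = 0.217 m; corners in marker frame (Z=0):
  M0 = (-0.1085, +0.1085, 0)
  M1 = (+0.1085, +0.1085, 0)
  M2 = (+0.1085, -0.1085, 0)
  M3 = (-0.1085, -0.1085, 0)
Detected image corners:
  c0 = (364.226686, 377.152643) px
  c1 = (587.263672, 360.939775) px
  c2 = (618.168651, 137.960216) px
  c3 = (351.472436, 159.791052) px
Planar DLT: solve 8×8 A·h = b for H (H[2,2]=1):
  H  [+1097.01519 +352.48048 +479.25816]
  H  [-98.61308 +1226.87179 +268.80246]
  H  [-0.04675 +0.81992 +1.00000]
B = K⁻¹H; ‖b₁‖=2.377335, ‖b₂‖=2.377335; λ = 2/(‖b₁‖+‖b₂‖) = 0.420639, sign → tz>0 ⇒ λ=+0.420639
r₁ = λ·B[:,0] = (+0.99664,-0.07953,-0.01966); r₂ = λ·B[:,1] = (+0.08143,+0.93511,+0.34489)
r₃ = r₁×r₂ = (-0.00904,-0.34533,+0.93844); SVD([r₁ r₂ r₃]) → R = UVᵀ:
  R  [+0.99664 +0.08143 -0.00904]
  R  [-0.07953 +0.93511 -0.34533]
  R  [-0.01966 +0.34489 +0.93844]
t = (+0.14355, +0.01775, +0.42064) m
tr R = 2.870181; θ = arccos((tr R − 1)/2) = 0.362282 rad = 20.757°
axis k = ((R−Rᵀ)₃₂, (R−Rᵀ)₁₃, (R−Rᵀ)₂₁) / (2 sinθ) = (+0.973762, +0.014988, -0.227076)
rvec = θ·k = (+0.352776, +0.005430, -0.082266)

rvec=(0.3528, 0.0054, -0.0823) tvec=(0.1436, 0.0177, 0.4206)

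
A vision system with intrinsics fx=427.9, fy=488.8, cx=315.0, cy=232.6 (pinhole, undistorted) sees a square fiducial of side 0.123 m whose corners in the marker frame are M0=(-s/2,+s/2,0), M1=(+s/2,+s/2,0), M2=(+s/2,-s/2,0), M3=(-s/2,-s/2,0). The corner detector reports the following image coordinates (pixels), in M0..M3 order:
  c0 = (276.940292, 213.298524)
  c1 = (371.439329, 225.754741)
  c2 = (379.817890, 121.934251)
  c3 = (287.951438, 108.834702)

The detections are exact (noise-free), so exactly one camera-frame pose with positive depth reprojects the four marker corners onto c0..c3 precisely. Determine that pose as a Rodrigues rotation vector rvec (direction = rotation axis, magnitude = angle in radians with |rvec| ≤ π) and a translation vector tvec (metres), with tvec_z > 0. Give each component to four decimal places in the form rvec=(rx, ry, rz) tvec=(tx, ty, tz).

Intrinsics K: fx=427.9, fy=488.8, cx=315.0, cy=232.6
Marker side s = 0.123 m; corners in marker frame (Z=0):
  M0 = (-0.0615, +0.0615, 0)
  M1 = (+0.0615, +0.0615, 0)
  M2 = (+0.0615, -0.0615, 0)
  M3 = (-0.0615, -0.0615, 0)
Detected image corners:
  c0 = (276.940292, 213.298524) px
  c1 = (371.439329, 225.754741) px
  c2 = (379.817890, 121.934251) px
  c3 = (287.951438, 108.834702) px
Planar DLT: solve 8×8 A·h = b for H (H[2,2]=1):
  H  [+782.91049 -151.69526 +329.32514]
  H  [+116.88478 +809.55768 +166.77621]
  H  [+0.07742 -0.22164 +1.00000]
B = K⁻¹H; ‖b₁‖=1.785850, ‖b₂‖=1.785850; λ = 2/(‖b₁‖+‖b₂‖) = 0.559957, sign → tz>0 ⇒ λ=+0.559957
r₁ = λ·B[:,0] = (+0.99262,+0.11327,+0.04335); r₂ = λ·B[:,1] = (-0.10715,+0.98647,-0.12411)
r₃ = r₁×r₂ = (-0.05682,+0.11855,+0.99132); SVD([r₁ r₂ r₃]) → R = UVᵀ:
  R  [+0.99262 -0.10715 -0.05682]
  R  [+0.11327 +0.98647 +0.11855]
  R  [+0.04335 -0.12411 +0.99132]
t = (+0.01875, -0.07541, +0.55996) m
tr R = 2.970406; θ = arccos((tr R − 1)/2) = 0.172242 rad = 9.869°
axis k = ((R−Rᵀ)₃₂, (R−Rᵀ)₁₃, (R−Rᵀ)₂₁) / (2 sinθ) = (-0.707888, -0.292231, +0.643036)
rvec = θ·k = (-0.121928, -0.050334, +0.110758)

rvec=(-0.1219, -0.0503, 0.1108) tvec=(0.0187, -0.0754, 0.5600)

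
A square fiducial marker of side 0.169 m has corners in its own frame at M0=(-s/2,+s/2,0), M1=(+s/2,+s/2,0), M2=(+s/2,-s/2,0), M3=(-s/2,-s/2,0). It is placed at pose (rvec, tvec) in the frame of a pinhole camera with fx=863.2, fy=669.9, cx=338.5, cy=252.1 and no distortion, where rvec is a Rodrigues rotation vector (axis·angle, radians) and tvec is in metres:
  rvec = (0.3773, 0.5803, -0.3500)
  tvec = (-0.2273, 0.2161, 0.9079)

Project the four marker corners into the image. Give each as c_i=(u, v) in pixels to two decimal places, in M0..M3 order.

Intrinsics K: fx=863.2, fy=669.9, cx=338.5, cy=252.1
Marker side s = 0.169 m; corners in marker frame (Z=0):
  M0 = (-0.0845, +0.0845, 0)
  M1 = (+0.0845, +0.0845, 0)
  M2 = (+0.0845, -0.0845, 0)
  M3 = (-0.0845, -0.0845, 0)
rvec = (0.3773, 0.5803, -0.3500), |rvec| = θ = 0.77563 rad = 44.440°
Rodrigues: sinθ=0.70017, 1−cosθ=0.28602; R = I + sinθ·[k]× + (1−cosθ)·[k]×²:
    [+0.78166 +0.42004 +0.46106]
    [-0.21185 +0.87408 -0.43715]
    [-0.58662 +0.24403 +0.77222]
t = (-0.2273, 0.2161, 0.9079) m
M0: Pc = R·M0+t = (-0.25786, +0.30786, +0.97809); u = 863.2·(-0.25786)/0.97809 + 338.5 = 110.9321, v = 669.9·(+0.30786)/0.97809 + 252.1 = 462.9561
M1: Pc = R·M1+t = (-0.12576, +0.27206, +0.87895); u = 863.2·(-0.12576)/0.87895 + 338.5 = 214.9973, v = 669.9·(+0.27206)/0.87895 + 252.1 = 459.4515
M2: Pc = R·M2+t = (-0.19674, +0.12434, +0.83771); u = 863.2·(-0.19674)/0.83771 + 338.5 = 135.7702, v = 669.9·(+0.12434)/0.83771 + 252.1 = 351.5312
M3: Pc = R·M3+t = (-0.32884, +0.16014, +0.93685); u = 863.2·(-0.32884)/0.93685 + 338.5 = 35.5079, v = 669.9·(+0.16014)/0.93685 + 252.1 = 366.6104

c0=(110.93, 462.96) c1=(215.00, 459.45) c2=(135.77, 351.53) c3=(35.51, 366.61)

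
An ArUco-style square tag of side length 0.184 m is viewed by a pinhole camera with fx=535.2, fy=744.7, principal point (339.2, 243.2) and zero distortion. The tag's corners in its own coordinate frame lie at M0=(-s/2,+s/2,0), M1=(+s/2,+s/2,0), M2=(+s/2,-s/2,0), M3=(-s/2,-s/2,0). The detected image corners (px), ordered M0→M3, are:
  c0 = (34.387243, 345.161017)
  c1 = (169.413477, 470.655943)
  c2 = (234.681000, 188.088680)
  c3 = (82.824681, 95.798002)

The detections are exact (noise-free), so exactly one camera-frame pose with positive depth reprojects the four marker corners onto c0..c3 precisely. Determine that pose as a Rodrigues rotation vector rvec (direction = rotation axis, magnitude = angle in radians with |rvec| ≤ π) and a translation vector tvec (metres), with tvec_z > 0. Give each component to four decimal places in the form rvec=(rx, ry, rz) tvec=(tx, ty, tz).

rvec=(0.0801, 0.4235, 0.3683) tvec=(-0.1922, 0.0203, 0.4785)

Intrinsics K: fx=535.2, fy=744.7, cx=339.2, cy=243.2
Marker side s = 0.184 m; corners in marker frame (Z=0):
  M0 = (-0.0920, +0.0920, 0)
  M1 = (+0.0920, +0.0920, 0)
  M2 = (+0.0920, -0.0920, 0)
  M3 = (-0.0920, -0.0920, 0)
Detected image corners:
  c0 = (34.387243, 345.161017) px
  c1 = (169.413477, 470.655943) px
  c2 = (234.681000, 188.088680) px
  c3 = (82.824681, 95.798002) px
Planar DLT: solve 8×8 A·h = b for H (H[2,2]=1):
  H  [+672.88163 -264.23184 +124.16285]
  H  [+372.19303 +1525.97572 +274.75810]
  H  [-0.80840 +0.31726 +1.00000]
B = K⁻¹H; ‖b₁‖=2.090064, ‖b₂‖=2.090064; λ = 2/(‖b₁‖+‖b₂‖) = 0.478454, sign → tz>0 ⇒ λ=+0.478454
r₁ = λ·B[:,0] = (+0.84667,+0.36544,-0.38678); r₂ = λ·B[:,1] = (-0.33242,+0.93084,+0.15180)
r₃ = r₁×r₂ = (+0.41550,+0.00005,+0.90959); SVD([r₁ r₂ r₃]) → R = UVᵀ:
  R  [+0.84667 -0.33242 +0.41550]
  R  [+0.36544 +0.93084 +0.00005]
  R  [-0.38678 +0.15180 +0.90959]
t = (-0.19224, +0.02028, +0.47845) m
tr R = 2.687101; θ = arccos((tr R − 1)/2) = 0.566936 rad = 32.483°
axis k = ((R−Rᵀ)₃₂, (R−Rᵀ)₁₃, (R−Rᵀ)₂₁) / (2 sinθ) = (+0.141274, +0.746934, +0.649716)
rvec = θ·k = (+0.080093, +0.423464, +0.368348)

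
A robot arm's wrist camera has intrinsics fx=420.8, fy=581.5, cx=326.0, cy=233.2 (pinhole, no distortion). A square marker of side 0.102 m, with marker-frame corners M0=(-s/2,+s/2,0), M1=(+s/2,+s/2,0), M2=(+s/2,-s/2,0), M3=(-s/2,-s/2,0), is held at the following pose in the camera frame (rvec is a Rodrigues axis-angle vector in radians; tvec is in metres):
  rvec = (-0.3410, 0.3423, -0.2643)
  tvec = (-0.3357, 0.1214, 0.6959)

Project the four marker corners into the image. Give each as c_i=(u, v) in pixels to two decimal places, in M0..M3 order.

c0=(99.53, 387.50) c1=(148.58, 366.61) c2=(146.19, 282.45) c3=(99.76, 305.58)

Intrinsics K: fx=420.8, fy=581.5, cx=326.0, cy=233.2
Marker side s = 0.102 m; corners in marker frame (Z=0):
  M0 = (-0.0510, +0.0510, 0)
  M1 = (+0.0510, +0.0510, 0)
  M2 = (+0.0510, -0.0510, 0)
  M3 = (-0.0510, -0.0510, 0)
rvec = (-0.3410, 0.3423, -0.2643), |rvec| = θ = 0.55073 rad = 31.555°
Rodrigues: sinθ=0.52331, 1−cosθ=0.14786; R = I + sinθ·[k]× + (1−cosθ)·[k]×²:
    [+0.90883 +0.19424 +0.36919]
    [-0.30804 +0.90926 +0.27992]
    [-0.28132 -0.36812 +0.88620]
t = (-0.3357, 0.1214, 0.6959) m
M0: Pc = R·M0+t = (-0.37214, +0.18348, +0.69147); u = 420.8·(-0.37214)/0.69147 + 326.0 = 99.5295, v = 581.5·(+0.18348)/0.69147 + 233.2 = 387.5011
M1: Pc = R·M1+t = (-0.27944, +0.15206, +0.66278); u = 420.8·(-0.27944)/0.66278 + 326.0 = 148.5804, v = 581.5·(+0.15206)/0.66278 + 233.2 = 366.6144
M2: Pc = R·M2+t = (-0.29926, +0.05932, +0.70033); u = 420.8·(-0.29926)/0.70033 + 326.0 = 146.1884, v = 581.5·(+0.05932)/0.70033 + 233.2 = 282.4529
M3: Pc = R·M3+t = (-0.39196, +0.09074, +0.72902); u = 420.8·(-0.39196)/0.72902 + 326.0 = 99.7581, v = 581.5·(+0.09074)/0.72902 + 233.2 = 305.5765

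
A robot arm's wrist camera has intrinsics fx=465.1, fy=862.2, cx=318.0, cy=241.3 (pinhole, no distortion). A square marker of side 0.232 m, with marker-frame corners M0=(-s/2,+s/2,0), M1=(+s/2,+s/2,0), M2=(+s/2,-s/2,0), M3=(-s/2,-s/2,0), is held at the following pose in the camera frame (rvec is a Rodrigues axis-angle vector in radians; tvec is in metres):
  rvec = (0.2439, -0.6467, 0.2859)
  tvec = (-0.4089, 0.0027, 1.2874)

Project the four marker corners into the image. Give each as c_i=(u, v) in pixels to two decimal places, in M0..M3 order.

c0=(115.41, 303.96) c1=(196.41, 324.27) c2=(220.52, 187.38) c3=(140.33, 150.10)

Intrinsics K: fx=465.1, fy=862.2, cx=318.0, cy=241.3
Marker side s = 0.232 m; corners in marker frame (Z=0):
  M0 = (-0.1160, +0.1160, 0)
  M1 = (+0.1160, +0.1160, 0)
  M2 = (+0.1160, -0.1160, 0)
  M3 = (-0.1160, -0.1160, 0)
rvec = (0.2439, -0.6467, 0.2859), |rvec| = θ = 0.74796 rad = 42.855°
Rodrigues: sinθ=0.68015, 1−cosθ=0.26692; R = I + sinθ·[k]× + (1−cosθ)·[k]×²:
    [+0.76146 -0.33523 -0.55480]
    [+0.18472 +0.93262 -0.31000]
    [+0.62134 +0.13357 +0.77208]
t = (-0.4089, 0.0027, 1.2874) m
M0: Pc = R·M0+t = (-0.53612, +0.08946, +1.23082); u = 465.1·(-0.53612)/1.23082 + 318.0 = 115.4132, v = 862.2·(+0.08946)/1.23082 + 241.3 = 303.9647
M1: Pc = R·M1+t = (-0.35946, +0.13231, +1.37497); u = 465.1·(-0.35946)/1.37497 + 318.0 = 196.4090, v = 862.2·(+0.13231)/1.37497 + 241.3 = 324.2684
M2: Pc = R·M2+t = (-0.28168, -0.08406, +1.34398); u = 465.1·(-0.28168)/1.34398 + 318.0 = 220.5202, v = 862.2·(-0.08406)/1.34398 + 241.3 = 187.3758
M3: Pc = R·M3+t = (-0.45834, -0.12691, +1.19983); u = 465.1·(-0.45834)/1.19983 + 318.0 = 140.3292, v = 862.2·(-0.12691)/1.19983 + 241.3 = 150.1013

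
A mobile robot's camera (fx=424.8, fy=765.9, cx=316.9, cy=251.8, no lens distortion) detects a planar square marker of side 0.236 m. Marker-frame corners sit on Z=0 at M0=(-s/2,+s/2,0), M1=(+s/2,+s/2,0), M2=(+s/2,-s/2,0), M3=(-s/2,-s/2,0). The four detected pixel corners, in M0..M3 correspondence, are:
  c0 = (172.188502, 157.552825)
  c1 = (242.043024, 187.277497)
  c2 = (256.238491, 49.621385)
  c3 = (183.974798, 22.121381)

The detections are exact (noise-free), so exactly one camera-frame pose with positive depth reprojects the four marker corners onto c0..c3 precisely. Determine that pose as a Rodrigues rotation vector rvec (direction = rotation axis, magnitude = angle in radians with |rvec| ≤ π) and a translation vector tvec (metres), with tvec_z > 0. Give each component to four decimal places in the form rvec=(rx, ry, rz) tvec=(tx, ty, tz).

rvec=(0.1525, 0.1452, 0.2255) tvec=(-0.3219, -0.2526, 1.3177)

Intrinsics K: fx=424.8, fy=765.9, cx=316.9, cy=251.8
Marker side s = 0.236 m; corners in marker frame (Z=0):
  M0 = (-0.1180, +0.1180, 0)
  M1 = (+0.1180, +0.1180, 0)
  M2 = (+0.1180, -0.1180, 0)
  M3 = (-0.1180, -0.1180, 0)
Detected image corners:
  c0 = (172.188502, 157.552825) px
  c1 = (242.043024, 187.277497) px
  c2 = (256.238491, 49.621385) px
  c3 = (183.974798, 22.121381) px
Planar DLT: solve 8×8 A·h = b for H (H[2,2]=1):
  H  [+280.62575 -28.03000 +213.11416]
  H  [+111.36504 +591.66553 +104.99880]
  H  [-0.09548 +0.12620 +1.00000]
B = K⁻¹H; ‖b₁‖=0.758919, ‖b₂‖=0.758919; λ = 2/(‖b₁‖+‖b₂‖) = 1.317663, sign → tz>0 ⇒ λ=+1.317663
r₁ = λ·B[:,0] = (+0.96431,+0.23296,-0.12581); r₂ = λ·B[:,1] = (-0.21100,+0.96324,+0.16629)
r₃ = r₁×r₂ = (+0.15993,-0.13381,+0.97802); SVD([r₁ r₂ r₃]) → R = UVᵀ:
  R  [+0.96431 -0.21100 +0.15993]
  R  [+0.23296 +0.96324 -0.13381]
  R  [-0.12581 +0.16629 +0.97802]
t = (-0.32193, -0.25256, +1.31766) m
tr R = 2.905568; θ = arccos((tr R − 1)/2) = 0.308520 rad = 17.677°
axis k = ((R−Rᵀ)₃₂, (R−Rᵀ)₁₃, (R−Rᵀ)₂₁) / (2 sinθ) = (+0.494169, +0.470514, +0.731036)
rvec = θ·k = (+0.152461, +0.145163, +0.225539)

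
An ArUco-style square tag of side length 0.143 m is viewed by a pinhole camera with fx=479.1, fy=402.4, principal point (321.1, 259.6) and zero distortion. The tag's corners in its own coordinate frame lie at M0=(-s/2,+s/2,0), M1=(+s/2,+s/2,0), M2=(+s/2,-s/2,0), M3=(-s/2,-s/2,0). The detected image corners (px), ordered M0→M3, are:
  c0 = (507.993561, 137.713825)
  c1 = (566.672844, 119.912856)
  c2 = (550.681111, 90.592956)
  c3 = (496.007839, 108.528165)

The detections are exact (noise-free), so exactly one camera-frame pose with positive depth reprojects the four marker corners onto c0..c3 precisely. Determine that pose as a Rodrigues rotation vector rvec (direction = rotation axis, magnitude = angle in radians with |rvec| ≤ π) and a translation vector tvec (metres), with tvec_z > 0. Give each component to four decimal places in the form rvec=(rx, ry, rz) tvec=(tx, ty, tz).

Intrinsics K: fx=479.1, fy=402.4, cx=321.1, cy=259.6
Marker side s = 0.143 m; corners in marker frame (Z=0):
  M0 = (-0.0715, +0.0715, 0)
  M1 = (+0.0715, +0.0715, 0)
  M2 = (+0.0715, -0.0715, 0)
  M3 = (-0.0715, -0.0715, 0)
Detected image corners:
  c0 = (507.993561, 137.713825) px
  c1 = (566.672844, 119.912856) px
  c2 = (550.681111, 90.592956) px
  c3 = (496.007839, 108.528165) px
Planar DLT: solve 8×8 A·h = b for H (H[2,2]=1):
  H  [+241.98434 -126.61165 +529.53938]
  H  [-158.10843 +156.29479 +113.93036]
  H  [-0.29025 -0.42264 +1.00000]
B = K⁻¹H; ‖b₁‖=0.784854, ‖b₂‖=0.784855; λ = 2/(‖b₁‖+‖b₂‖) = 1.274121, sign → tz>0 ⇒ λ=+1.274121
r₁ = λ·B[:,0] = (+0.89139,-0.26204,-0.36981); r₂ = λ·B[:,1] = (+0.02420,+0.84228,-0.53850)
r₃ = r₁×r₂ = (+0.45259,+0.47106,+0.75714); SVD([r₁ r₂ r₃]) → R = UVᵀ:
  R  [+0.89139 +0.02420 +0.45259]
  R  [-0.26204 +0.84228 +0.47106]
  R  [-0.36981 -0.53850 +0.75714]
t = (+0.55432, -0.46123, +1.27412) m
tr R = 2.490805; θ = arccos((tr R − 1)/2) = 0.729658 rad = 41.806°
axis k = ((R−Rᵀ)₃₂, (R−Rᵀ)₁₃, (R−Rᵀ)₂₁) / (2 sinθ) = (-0.757230, +0.616853, -0.214698)
rvec = θ·k = (-0.552519, +0.450092, -0.156656)

rvec=(-0.5525, 0.4501, -0.1567) tvec=(0.5543, -0.4612, 1.2741)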